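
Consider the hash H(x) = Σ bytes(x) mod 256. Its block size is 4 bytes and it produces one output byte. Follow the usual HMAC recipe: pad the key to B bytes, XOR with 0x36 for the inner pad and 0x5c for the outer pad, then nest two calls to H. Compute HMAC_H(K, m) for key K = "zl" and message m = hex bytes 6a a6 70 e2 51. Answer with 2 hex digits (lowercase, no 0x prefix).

d3

Key "zl" = 7a 6c is 2 bytes ≤ B = 4; zero-pad to 4 bytes: K' = 7a 6c 00 00.
K' ⊕ ipad = 4c 5a 36 36.  K' ⊕ opad = 26 30 5c 5c.
Inner input = (K'⊕ipad) ∥ m = 4c 5a 36 36 ∥ 6a a6 70 e2 51.
Inner hash: sum = 76+90+54+54+106+166+112+226+81 = 965; mod 256 = 197 → c5.
Outer input = (K'⊕opad) ∥ inner = 26 30 5c 5c ∥ c5.
Outer hash (tag): sum = 38+48+92+92+197 = 467; mod 256 = 211 → d3.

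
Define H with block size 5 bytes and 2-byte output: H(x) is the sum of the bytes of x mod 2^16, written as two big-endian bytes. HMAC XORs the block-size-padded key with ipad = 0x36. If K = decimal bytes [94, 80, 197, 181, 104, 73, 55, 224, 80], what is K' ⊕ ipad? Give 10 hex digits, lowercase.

Key decimal bytes [94, 80, 197, 181, 104, 73, 55, 224, 80] = 5e 50 c5 b5 68 49 37 e0 50 is 9 bytes > B = 5, so hash it first: H(key) = 04 40, then zero-pad to 5 bytes: K' = 04 40 00 00 00.
XOR each byte with 0x36: 04⊕36=32, 40⊕36=76, 00⊕36=36, 00⊕36=36, 00⊕36=36.

3276363636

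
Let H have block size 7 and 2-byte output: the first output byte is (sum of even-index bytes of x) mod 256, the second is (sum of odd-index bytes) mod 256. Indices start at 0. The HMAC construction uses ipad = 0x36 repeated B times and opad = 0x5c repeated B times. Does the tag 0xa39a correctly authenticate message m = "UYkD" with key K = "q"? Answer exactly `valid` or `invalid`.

Key "q" = 71 is 1 byte ≤ B = 7; zero-pad to 7 bytes: K' = 71 00 00 00 00 00 00.
K' ⊕ ipad = 47 36 36 36 36 36 36; K' ⊕ opad = 2d 5c 5c 5c 5c 5c 5c.
Inner hash: even-index sum = 390 mod 256 = 134; odd-index sum = 354 mod 256 = 98 → 86 62.
Outer hash (recomputed tag): even-index sum = 419 mod 256 = 163; odd-index sum = 410 mod 256 = 154 → a3 9a.
Recomputed tag = a39a; claimed = a39a → match.

valid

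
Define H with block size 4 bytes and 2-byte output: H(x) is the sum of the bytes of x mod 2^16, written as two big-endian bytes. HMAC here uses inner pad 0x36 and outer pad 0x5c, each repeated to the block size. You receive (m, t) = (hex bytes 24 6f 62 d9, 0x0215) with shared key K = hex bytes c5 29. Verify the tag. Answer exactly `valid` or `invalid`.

valid

Key hex bytes c5 29 is 2 bytes ≤ B = 4; zero-pad to 4 bytes: K' = c5 29 00 00.
K' ⊕ ipad = f3 1f 36 36; K' ⊕ opad = 99 75 5c 5c.
Inner hash: sum = 243+31+54+54+36+111+98+217 = 844 → 03 4c.
Outer hash (recomputed tag): sum = 153+117+92+92+3+76 = 533 → 02 15.
Recomputed tag = 0215; claimed = 0215 → match.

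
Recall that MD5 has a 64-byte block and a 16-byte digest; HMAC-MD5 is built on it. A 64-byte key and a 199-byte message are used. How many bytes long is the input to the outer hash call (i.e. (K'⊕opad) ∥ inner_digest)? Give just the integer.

80

Key is 64 ≤ 64 bytes, zero-padded: |K'| = 64.
Outer input = (K'⊕opad) ∥ H(inner) → 64 + 16 = 80 bytes.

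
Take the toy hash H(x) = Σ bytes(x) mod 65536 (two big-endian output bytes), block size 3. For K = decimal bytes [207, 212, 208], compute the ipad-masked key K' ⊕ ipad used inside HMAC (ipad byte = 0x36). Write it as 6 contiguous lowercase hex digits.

Key decimal bytes [207, 212, 208] = cf d4 d0 is exactly B = 3 bytes: K' = cf d4 d0.
XOR each byte with 0x36: cf⊕36=f9, d4⊕36=e2, d0⊕36=e6.

f9e2e6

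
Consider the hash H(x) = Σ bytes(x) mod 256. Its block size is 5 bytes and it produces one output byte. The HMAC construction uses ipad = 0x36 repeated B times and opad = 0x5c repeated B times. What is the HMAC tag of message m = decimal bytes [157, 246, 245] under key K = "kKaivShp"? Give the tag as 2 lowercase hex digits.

Key "kKaivShp" = 6b 4b 61 69 76 53 68 70 is 8 bytes > B = 5, so hash it first: H(key) = 21, then zero-pad to 5 bytes: K' = 21 00 00 00 00.
K' ⊕ ipad = 17 36 36 36 36.  K' ⊕ opad = 7d 5c 5c 5c 5c.
Inner input = (K'⊕ipad) ∥ m = 17 36 36 36 36 ∥ 9d f6 f5.
Inner hash: sum = 23+54+54+54+54+157+246+245 = 887; mod 256 = 119 → 77.
Outer input = (K'⊕opad) ∥ inner = 7d 5c 5c 5c 5c ∥ 77.
Outer hash (tag): sum = 125+92+92+92+92+119 = 612; mod 256 = 100 → 64.

64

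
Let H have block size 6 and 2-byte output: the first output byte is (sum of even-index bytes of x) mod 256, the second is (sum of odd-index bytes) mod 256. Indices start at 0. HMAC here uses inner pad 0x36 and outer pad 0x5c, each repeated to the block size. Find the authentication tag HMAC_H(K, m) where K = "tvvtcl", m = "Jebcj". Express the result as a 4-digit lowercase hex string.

Key "tvvtcl" = 74 76 76 74 63 6c is exactly B = 6 bytes: K' = 74 76 76 74 63 6c.
K' ⊕ ipad = 42 40 40 42 55 5a.  K' ⊕ opad = 28 2a 2a 28 3f 30.
Inner input = (K'⊕ipad) ∥ m = 42 40 40 42 55 5a ∥ 4a 65 62 63 6a.
Inner hash: even-index sum = 493 mod 256 = 237; odd-index sum = 420 mod 256 = 164 → ed a4.
Outer input = (K'⊕opad) ∥ inner = 28 2a 2a 28 3f 30 ∥ ed a4.
Outer hash (tag): even-index sum = 382 mod 256 = 126; odd-index sum = 294 mod 256 = 38 → 7e 26.

7e26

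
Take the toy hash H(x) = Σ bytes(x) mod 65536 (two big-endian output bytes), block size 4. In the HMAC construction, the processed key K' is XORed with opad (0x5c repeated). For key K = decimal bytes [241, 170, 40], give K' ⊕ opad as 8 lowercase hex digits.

adf6745c

Key decimal bytes [241, 170, 40] = f1 aa 28 is 3 bytes ≤ B = 4; zero-pad to 4 bytes: K' = f1 aa 28 00.
XOR each byte with 0x5c: f1⊕5c=ad, aa⊕5c=f6, 28⊕5c=74, 00⊕5c=5c.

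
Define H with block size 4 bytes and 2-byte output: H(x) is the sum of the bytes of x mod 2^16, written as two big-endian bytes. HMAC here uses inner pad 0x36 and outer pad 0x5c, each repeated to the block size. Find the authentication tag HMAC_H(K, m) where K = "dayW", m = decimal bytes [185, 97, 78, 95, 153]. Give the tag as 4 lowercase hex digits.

Key "dayW" = 64 61 79 57 is exactly B = 4 bytes: K' = 64 61 79 57.
K' ⊕ ipad = 52 57 4f 61.  K' ⊕ opad = 38 3d 25 0b.
Inner input = (K'⊕ipad) ∥ m = 52 57 4f 61 ∥ b9 61 4e 5f 99.
Inner hash: sum = 82+87+79+97+185+97+78+95+153 = 953 → 03 b9.
Outer input = (K'⊕opad) ∥ inner = 38 3d 25 0b ∥ 03 b9.
Outer hash (tag): sum = 56+61+37+11+3+185 = 353 → 01 61.

0161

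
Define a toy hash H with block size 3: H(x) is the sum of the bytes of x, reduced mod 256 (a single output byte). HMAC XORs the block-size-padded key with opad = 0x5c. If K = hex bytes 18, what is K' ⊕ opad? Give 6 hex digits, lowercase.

Key hex bytes 18 is 1 byte ≤ B = 3; zero-pad to 3 bytes: K' = 18 00 00.
XOR each byte with 0x5c: 18⊕5c=44, 00⊕5c=5c, 00⊕5c=5c.

445c5c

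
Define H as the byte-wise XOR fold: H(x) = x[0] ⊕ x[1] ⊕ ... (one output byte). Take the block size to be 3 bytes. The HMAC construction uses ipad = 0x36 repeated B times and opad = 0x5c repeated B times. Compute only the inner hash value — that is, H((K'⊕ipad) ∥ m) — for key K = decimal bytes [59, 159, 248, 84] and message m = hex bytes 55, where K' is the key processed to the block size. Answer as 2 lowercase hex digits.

Key decimal bytes [59, 159, 248, 84] = 3b 9f f8 54 is 4 bytes > B = 3, so hash it first: H(key) = 08, then zero-pad to 3 bytes: K' = 08 00 00.
K' ⊕ ipad = 3e 36 36.
Inner input = 3e 36 36 ∥ 55.
Inner hash: XOR 3e⊕36⊕36⊕55 = 6b.

6b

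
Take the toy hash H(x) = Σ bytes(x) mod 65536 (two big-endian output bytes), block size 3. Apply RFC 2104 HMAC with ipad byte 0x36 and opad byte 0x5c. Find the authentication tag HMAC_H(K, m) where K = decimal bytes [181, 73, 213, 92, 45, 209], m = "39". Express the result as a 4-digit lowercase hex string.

Key decimal bytes [181, 73, 213, 92, 45, 209] = b5 49 d5 5c 2d d1 is 6 bytes > B = 3, so hash it first: H(key) = 03 2d, then zero-pad to 3 bytes: K' = 03 2d 00.
K' ⊕ ipad = 35 1b 36.  K' ⊕ opad = 5f 71 5c.
Inner input = (K'⊕ipad) ∥ m = 35 1b 36 ∥ 33 39.
Inner hash: sum = 53+27+54+51+57 = 242 → 00 f2.
Outer input = (K'⊕opad) ∥ inner = 5f 71 5c ∥ 00 f2.
Outer hash (tag): sum = 95+113+92+0+242 = 542 → 02 1e.

021e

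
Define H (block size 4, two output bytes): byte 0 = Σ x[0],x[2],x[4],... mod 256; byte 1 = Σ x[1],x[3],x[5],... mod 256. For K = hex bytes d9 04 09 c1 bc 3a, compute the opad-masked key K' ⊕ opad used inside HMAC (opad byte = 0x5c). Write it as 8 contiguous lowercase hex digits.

c2a35c5c

Key hex bytes d9 04 09 c1 bc 3a is 6 bytes > B = 4, so hash it first: H(key) = 9e ff, then zero-pad to 4 bytes: K' = 9e ff 00 00.
XOR each byte with 0x5c: 9e⊕5c=c2, ff⊕5c=a3, 00⊕5c=5c, 00⊕5c=5c.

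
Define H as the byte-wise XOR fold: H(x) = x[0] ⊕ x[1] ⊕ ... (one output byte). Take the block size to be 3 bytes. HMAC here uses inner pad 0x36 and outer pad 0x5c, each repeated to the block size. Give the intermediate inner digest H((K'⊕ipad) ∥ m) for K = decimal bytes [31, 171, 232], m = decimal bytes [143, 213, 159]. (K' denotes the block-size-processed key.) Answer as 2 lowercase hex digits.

af

Key decimal bytes [31, 171, 232] = 1f ab e8 is exactly B = 3 bytes: K' = 1f ab e8.
K' ⊕ ipad = 29 9d de.
Inner input = 29 9d de ∥ 8f d5 9f.
Inner hash: XOR 29⊕9d⊕de⊕8f⊕d5⊕9f = af.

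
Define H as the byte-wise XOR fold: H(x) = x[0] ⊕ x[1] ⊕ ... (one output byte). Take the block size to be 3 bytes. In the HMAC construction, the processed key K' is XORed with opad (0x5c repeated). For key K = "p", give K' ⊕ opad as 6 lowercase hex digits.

Key "p" = 70 is 1 byte ≤ B = 3; zero-pad to 3 bytes: K' = 70 00 00.
XOR each byte with 0x5c: 70⊕5c=2c, 00⊕5c=5c, 00⊕5c=5c.

2c5c5c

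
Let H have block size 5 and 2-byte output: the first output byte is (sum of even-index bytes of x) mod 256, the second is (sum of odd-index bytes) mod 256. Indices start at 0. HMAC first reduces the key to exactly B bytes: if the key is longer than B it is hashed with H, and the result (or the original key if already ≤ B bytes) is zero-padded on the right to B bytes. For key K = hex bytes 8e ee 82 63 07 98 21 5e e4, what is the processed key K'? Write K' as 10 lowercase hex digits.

|K| = 9 > B = 5, so first hash the key.
H(K): even-index sum = 540 mod 256 = 28; odd-index sum = 583 mod 256 = 71 → 1c 47.
Zero-pad H(K) = 1c 47 to 5 bytes: K' = 1c 47 00 00 00.

1c47000000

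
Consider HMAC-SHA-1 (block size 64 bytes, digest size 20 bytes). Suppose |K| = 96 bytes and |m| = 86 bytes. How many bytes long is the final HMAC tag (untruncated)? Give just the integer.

20

The tag is one SHA-1 digest: 20 bytes.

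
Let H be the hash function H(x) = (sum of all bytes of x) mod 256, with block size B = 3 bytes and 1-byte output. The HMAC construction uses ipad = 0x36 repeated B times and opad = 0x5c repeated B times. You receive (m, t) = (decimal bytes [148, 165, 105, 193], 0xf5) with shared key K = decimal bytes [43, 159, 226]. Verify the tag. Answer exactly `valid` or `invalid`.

valid

Key decimal bytes [43, 159, 226] = 2b 9f e2 is exactly B = 3 bytes: K' = 2b 9f e2.
K' ⊕ ipad = 1d a9 d4; K' ⊕ opad = 77 c3 be.
Inner hash: sum = 29+169+212+148+165+105+193 = 1021; mod 256 = 253 → fd.
Outer hash (recomputed tag): sum = 119+195+190+253 = 757; mod 256 = 245 → f5.
Recomputed tag = f5; claimed = f5 → match.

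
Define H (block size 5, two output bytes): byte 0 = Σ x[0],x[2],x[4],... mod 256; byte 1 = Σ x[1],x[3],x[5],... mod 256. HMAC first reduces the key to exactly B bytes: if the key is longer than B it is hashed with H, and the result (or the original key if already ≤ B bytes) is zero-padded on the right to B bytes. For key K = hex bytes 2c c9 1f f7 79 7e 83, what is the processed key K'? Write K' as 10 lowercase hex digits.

|K| = 7 > B = 5, so first hash the key.
H(K): even-index sum = 327 mod 256 = 71; odd-index sum = 574 mod 256 = 62 → 47 3e.
Zero-pad H(K) = 47 3e to 5 bytes: K' = 47 3e 00 00 00.

473e000000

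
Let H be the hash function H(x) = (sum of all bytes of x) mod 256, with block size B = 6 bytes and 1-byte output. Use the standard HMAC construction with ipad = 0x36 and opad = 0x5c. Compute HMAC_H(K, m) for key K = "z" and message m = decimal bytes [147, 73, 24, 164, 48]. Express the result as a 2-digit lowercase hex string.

14

Key "z" = 7a is 1 byte ≤ B = 6; zero-pad to 6 bytes: K' = 7a 00 00 00 00 00.
K' ⊕ ipad = 4c 36 36 36 36 36.  K' ⊕ opad = 26 5c 5c 5c 5c 5c.
Inner input = (K'⊕ipad) ∥ m = 4c 36 36 36 36 36 ∥ 93 49 18 a4 30.
Inner hash: sum = 76+54+54+54+54+54+147+73+24+164+48 = 802; mod 256 = 34 → 22.
Outer input = (K'⊕opad) ∥ inner = 26 5c 5c 5c 5c 5c ∥ 22.
Outer hash (tag): sum = 38+92+92+92+92+92+34 = 532; mod 256 = 20 → 14.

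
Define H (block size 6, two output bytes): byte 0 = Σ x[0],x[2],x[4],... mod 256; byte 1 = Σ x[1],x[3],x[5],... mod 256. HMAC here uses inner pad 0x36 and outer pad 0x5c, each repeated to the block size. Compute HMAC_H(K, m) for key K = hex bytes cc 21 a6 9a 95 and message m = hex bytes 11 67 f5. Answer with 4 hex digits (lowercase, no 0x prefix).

86ff

Key hex bytes cc 21 a6 9a 95 is 5 bytes ≤ B = 6; zero-pad to 6 bytes: K' = cc 21 a6 9a 95 00.
K' ⊕ ipad = fa 17 90 ac a3 36.  K' ⊕ opad = 90 7d fa c6 c9 5c.
Inner input = (K'⊕ipad) ∥ m = fa 17 90 ac a3 36 ∥ 11 67 f5.
Inner hash: even-index sum = 819 mod 256 = 51; odd-index sum = 352 mod 256 = 96 → 33 60.
Outer input = (K'⊕opad) ∥ inner = 90 7d fa c6 c9 5c ∥ 33 60.
Outer hash (tag): even-index sum = 646 mod 256 = 134; odd-index sum = 511 mod 256 = 255 → 86 ff.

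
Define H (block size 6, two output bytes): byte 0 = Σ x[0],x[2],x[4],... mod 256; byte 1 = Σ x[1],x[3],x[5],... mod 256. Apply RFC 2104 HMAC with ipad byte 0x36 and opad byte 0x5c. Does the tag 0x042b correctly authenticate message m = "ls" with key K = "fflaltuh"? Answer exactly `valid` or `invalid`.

valid

Key "fflaltuh" = 66 66 6c 61 6c 74 75 68 is 8 bytes > B = 6, so hash it first: H(key) = b3 a3, then zero-pad to 6 bytes: K' = b3 a3 00 00 00 00.
K' ⊕ ipad = 85 95 36 36 36 36; K' ⊕ opad = ef ff 5c 5c 5c 5c.
Inner hash: even-index sum = 349 mod 256 = 93; odd-index sum = 372 mod 256 = 116 → 5d 74.
Outer hash (recomputed tag): even-index sum = 516 mod 256 = 4; odd-index sum = 555 mod 256 = 43 → 04 2b.
Recomputed tag = 042b; claimed = 042b → match.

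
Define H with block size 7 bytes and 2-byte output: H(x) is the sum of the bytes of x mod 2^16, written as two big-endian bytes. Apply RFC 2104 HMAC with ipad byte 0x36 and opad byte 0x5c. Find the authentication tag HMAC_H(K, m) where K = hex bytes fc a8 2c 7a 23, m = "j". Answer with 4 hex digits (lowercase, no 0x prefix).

041c

Key hex bytes fc a8 2c 7a 23 is 5 bytes ≤ B = 7; zero-pad to 7 bytes: K' = fc a8 2c 7a 23 00 00.
K' ⊕ ipad = ca 9e 1a 4c 15 36 36.  K' ⊕ opad = a0 f4 70 26 7f 5c 5c.
Inner input = (K'⊕ipad) ∥ m = ca 9e 1a 4c 15 36 36 ∥ 6a.
Inner hash: sum = 202+158+26+76+21+54+54+106 = 697 → 02 b9.
Outer input = (K'⊕opad) ∥ inner = a0 f4 70 26 7f 5c 5c ∥ 02 b9.
Outer hash (tag): sum = 160+244+112+38+127+92+92+2+185 = 1052 → 04 1c.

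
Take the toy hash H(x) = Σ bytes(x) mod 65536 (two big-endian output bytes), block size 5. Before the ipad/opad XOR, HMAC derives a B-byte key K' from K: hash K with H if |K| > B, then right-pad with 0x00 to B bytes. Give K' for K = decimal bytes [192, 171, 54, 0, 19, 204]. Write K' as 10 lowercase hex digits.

0280000000

|K| = 6 > B = 5, so first hash the key.
H(K): sum = 192+171+54+0+19+204 = 640 → 02 80.
Zero-pad H(K) = 02 80 to 5 bytes: K' = 02 80 00 00 00.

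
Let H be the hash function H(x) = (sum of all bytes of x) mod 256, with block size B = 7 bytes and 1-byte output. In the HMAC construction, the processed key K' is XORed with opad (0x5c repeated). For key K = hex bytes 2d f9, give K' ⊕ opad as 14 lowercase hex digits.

71a55c5c5c5c5c

Key hex bytes 2d f9 is 2 bytes ≤ B = 7; zero-pad to 7 bytes: K' = 2d f9 00 00 00 00 00.
XOR each byte with 0x5c: 2d⊕5c=71, f9⊕5c=a5, 00⊕5c=5c, 00⊕5c=5c, 00⊕5c=5c, 00⊕5c=5c, 00⊕5c=5c.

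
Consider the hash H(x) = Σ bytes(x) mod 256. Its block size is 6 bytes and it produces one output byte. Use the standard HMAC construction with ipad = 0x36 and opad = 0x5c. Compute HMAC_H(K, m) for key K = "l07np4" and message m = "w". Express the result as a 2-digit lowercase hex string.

45

Key "l07np4" = 6c 30 37 6e 70 34 is exactly B = 6 bytes: K' = 6c 30 37 6e 70 34.
K' ⊕ ipad = 5a 06 01 58 46 02.  K' ⊕ opad = 30 6c 6b 32 2c 68.
Inner input = (K'⊕ipad) ∥ m = 5a 06 01 58 46 02 ∥ 77.
Inner hash: sum = 90+6+1+88+70+2+119 = 376; mod 256 = 120 → 78.
Outer input = (K'⊕opad) ∥ inner = 30 6c 6b 32 2c 68 ∥ 78.
Outer hash (tag): sum = 48+108+107+50+44+104+120 = 581; mod 256 = 69 → 45.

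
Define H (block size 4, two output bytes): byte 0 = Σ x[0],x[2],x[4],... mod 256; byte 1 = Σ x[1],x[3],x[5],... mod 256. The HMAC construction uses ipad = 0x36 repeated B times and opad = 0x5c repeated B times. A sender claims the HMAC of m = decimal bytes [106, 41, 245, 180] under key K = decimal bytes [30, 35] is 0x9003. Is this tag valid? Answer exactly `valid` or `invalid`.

Key decimal bytes [30, 35] = 1e 23 is 2 bytes ≤ B = 4; zero-pad to 4 bytes: K' = 1e 23 00 00.
K' ⊕ ipad = 28 15 36 36; K' ⊕ opad = 42 7f 5c 5c.
Inner hash: even-index sum = 445 mod 256 = 189; odd-index sum = 296 mod 256 = 40 → bd 28.
Outer hash (recomputed tag): even-index sum = 347 mod 256 = 91; odd-index sum = 259 mod 256 = 3 → 5b 03.
Recomputed tag = 5b03; claimed = 9003 → mismatch.

invalid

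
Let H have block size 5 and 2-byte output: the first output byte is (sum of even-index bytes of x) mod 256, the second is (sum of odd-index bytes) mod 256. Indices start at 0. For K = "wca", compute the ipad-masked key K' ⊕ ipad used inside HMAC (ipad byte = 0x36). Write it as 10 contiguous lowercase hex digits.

4155573636

Key "wca" = 77 63 61 is 3 bytes ≤ B = 5; zero-pad to 5 bytes: K' = 77 63 61 00 00.
XOR each byte with 0x36: 77⊕36=41, 63⊕36=55, 61⊕36=57, 00⊕36=36, 00⊕36=36.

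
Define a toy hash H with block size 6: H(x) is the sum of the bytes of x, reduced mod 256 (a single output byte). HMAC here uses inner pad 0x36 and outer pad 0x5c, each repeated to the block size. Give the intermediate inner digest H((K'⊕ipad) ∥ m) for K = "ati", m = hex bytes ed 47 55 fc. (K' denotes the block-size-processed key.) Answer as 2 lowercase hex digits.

Key "ati" = 61 74 69 is 3 bytes ≤ B = 6; zero-pad to 6 bytes: K' = 61 74 69 00 00 00.
K' ⊕ ipad = 57 42 5f 36 36 36.
Inner input = 57 42 5f 36 36 36 ∥ ed 47 55 fc.
Inner hash: sum = 87+66+95+54+54+54+237+71+85+252 = 1055; mod 256 = 31 → 1f.

1f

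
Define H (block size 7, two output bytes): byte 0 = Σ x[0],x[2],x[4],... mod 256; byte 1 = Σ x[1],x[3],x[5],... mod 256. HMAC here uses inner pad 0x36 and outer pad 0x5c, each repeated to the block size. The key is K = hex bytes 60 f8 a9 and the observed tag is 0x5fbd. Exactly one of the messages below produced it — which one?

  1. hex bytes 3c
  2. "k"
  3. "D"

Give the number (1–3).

1

Key hex bytes 60 f8 a9 is 3 bytes ≤ B = 7; zero-pad to 7 bytes: K' = 60 f8 a9 00 00 00 00.
K' ⊕ ipad = 56 ce 9f 36 36 36 36; K' ⊕ opad = 3c a4 f5 5c 5c 5c 5c.
m1: inner = H(56 ce 9f 36 36 36 36 3c) = 61 76; tag = H(3c a4 f5 5c 5c 5c 5c 61 76) = 5fbd ← matches
m2: inner = H(56 ce 9f 36 36 36 36 6b) = 61 a5; tag = H(3c a4 f5 5c 5c 5c 5c 61 a5) = 8ebd
m3: inner = H(56 ce 9f 36 36 36 36 44) = 61 7e; tag = H(3c a4 f5 5c 5c 5c 5c 61 7e) = 67bd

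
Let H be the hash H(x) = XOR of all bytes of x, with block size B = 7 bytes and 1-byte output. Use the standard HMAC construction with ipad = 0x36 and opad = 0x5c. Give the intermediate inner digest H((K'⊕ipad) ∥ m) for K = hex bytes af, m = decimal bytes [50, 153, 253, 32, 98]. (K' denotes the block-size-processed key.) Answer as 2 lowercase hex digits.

Key hex bytes af is 1 byte ≤ B = 7; zero-pad to 7 bytes: K' = af 00 00 00 00 00 00.
K' ⊕ ipad = 99 36 36 36 36 36 36.
Inner input = 99 36 36 36 36 36 36 ∥ 32 99 fd 20 62.
Inner hash: XOR 99⊕36⊕36⊕36⊕36⊕36⊕36⊕32⊕99⊕fd⊕20⊕62 = 8d.

8d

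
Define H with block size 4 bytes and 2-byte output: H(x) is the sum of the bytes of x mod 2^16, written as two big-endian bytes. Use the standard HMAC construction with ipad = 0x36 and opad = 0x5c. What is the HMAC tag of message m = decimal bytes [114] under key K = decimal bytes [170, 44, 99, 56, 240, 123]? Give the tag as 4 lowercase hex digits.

Key decimal bytes [170, 44, 99, 56, 240, 123] = aa 2c 63 38 f0 7b is 6 bytes > B = 4, so hash it first: H(key) = 02 dc, then zero-pad to 4 bytes: K' = 02 dc 00 00.
K' ⊕ ipad = 34 ea 36 36.  K' ⊕ opad = 5e 80 5c 5c.
Inner input = (K'⊕ipad) ∥ m = 34 ea 36 36 ∥ 72.
Inner hash: sum = 52+234+54+54+114 = 508 → 01 fc.
Outer input = (K'⊕opad) ∥ inner = 5e 80 5c 5c ∥ 01 fc.
Outer hash (tag): sum = 94+128+92+92+1+252 = 659 → 02 93.

0293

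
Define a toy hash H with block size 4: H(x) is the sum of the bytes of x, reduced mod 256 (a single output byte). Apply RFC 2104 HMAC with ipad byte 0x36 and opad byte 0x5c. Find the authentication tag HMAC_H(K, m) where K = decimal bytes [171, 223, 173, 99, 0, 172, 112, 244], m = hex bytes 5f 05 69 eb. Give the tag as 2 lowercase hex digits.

00

Key decimal bytes [171, 223, 173, 99, 0, 172, 112, 244] = ab df ad 63 00 ac 70 f4 is 8 bytes > B = 4, so hash it first: H(key) = aa, then zero-pad to 4 bytes: K' = aa 00 00 00.
K' ⊕ ipad = 9c 36 36 36.  K' ⊕ opad = f6 5c 5c 5c.
Inner input = (K'⊕ipad) ∥ m = 9c 36 36 36 ∥ 5f 05 69 eb.
Inner hash: sum = 156+54+54+54+95+5+105+235 = 758; mod 256 = 246 → f6.
Outer input = (K'⊕opad) ∥ inner = f6 5c 5c 5c ∥ f6.
Outer hash (tag): sum = 246+92+92+92+246 = 768; mod 256 = 0 → 00.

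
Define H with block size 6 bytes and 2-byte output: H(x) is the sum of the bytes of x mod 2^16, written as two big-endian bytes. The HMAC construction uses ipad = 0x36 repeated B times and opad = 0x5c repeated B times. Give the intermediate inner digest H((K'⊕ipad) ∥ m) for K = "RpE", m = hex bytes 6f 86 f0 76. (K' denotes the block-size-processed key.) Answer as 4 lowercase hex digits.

Key "RpE" = 52 70 45 is 3 bytes ≤ B = 6; zero-pad to 6 bytes: K' = 52 70 45 00 00 00.
K' ⊕ ipad = 64 46 73 36 36 36.
Inner input = 64 46 73 36 36 36 ∥ 6f 86 f0 76.
Inner hash: sum = 100+70+115+54+54+54+111+134+240+118 = 1050 → 04 1a.

041a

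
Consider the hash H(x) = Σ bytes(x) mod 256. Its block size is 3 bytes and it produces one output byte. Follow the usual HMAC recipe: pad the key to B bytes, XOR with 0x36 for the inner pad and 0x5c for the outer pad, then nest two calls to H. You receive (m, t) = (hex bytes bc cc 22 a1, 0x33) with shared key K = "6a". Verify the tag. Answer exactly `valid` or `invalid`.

invalid

Key "6a" = 36 61 is 2 bytes ≤ B = 3; zero-pad to 3 bytes: K' = 36 61 00.
K' ⊕ ipad = 00 57 36; K' ⊕ opad = 6a 3d 5c.
Inner hash: sum = 0+87+54+188+204+34+161 = 728; mod 256 = 216 → d8.
Outer hash (recomputed tag): sum = 106+61+92+216 = 475; mod 256 = 219 → db.
Recomputed tag = db; claimed = 33 → mismatch.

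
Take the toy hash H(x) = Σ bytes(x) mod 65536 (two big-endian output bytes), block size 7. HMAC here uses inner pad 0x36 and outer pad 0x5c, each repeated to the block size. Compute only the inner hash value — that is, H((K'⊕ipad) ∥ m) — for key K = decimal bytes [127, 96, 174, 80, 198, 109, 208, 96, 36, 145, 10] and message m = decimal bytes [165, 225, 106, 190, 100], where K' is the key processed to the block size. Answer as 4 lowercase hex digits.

051b

Key decimal bytes [127, 96, 174, 80, 198, 109, 208, 96, 36, 145, 10] = 7f 60 ae 50 c6 6d d0 60 24 91 0a is 11 bytes > B = 7, so hash it first: H(key) = 04 ff, then zero-pad to 7 bytes: K' = 04 ff 00 00 00 00 00.
K' ⊕ ipad = 32 c9 36 36 36 36 36.
Inner input = 32 c9 36 36 36 36 36 ∥ a5 e1 6a be 64.
Inner hash: sum = 50+201+54+54+54+54+54+165+225+106+190+100 = 1307 → 05 1b.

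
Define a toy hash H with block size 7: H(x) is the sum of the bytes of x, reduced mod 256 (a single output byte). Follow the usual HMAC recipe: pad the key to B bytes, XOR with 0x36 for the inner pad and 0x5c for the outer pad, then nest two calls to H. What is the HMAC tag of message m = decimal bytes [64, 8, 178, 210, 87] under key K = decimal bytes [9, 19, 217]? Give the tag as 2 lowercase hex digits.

e7

Key decimal bytes [9, 19, 217] = 09 13 d9 is 3 bytes ≤ B = 7; zero-pad to 7 bytes: K' = 09 13 d9 00 00 00 00.
K' ⊕ ipad = 3f 25 ef 36 36 36 36.  K' ⊕ opad = 55 4f 85 5c 5c 5c 5c.
Inner input = (K'⊕ipad) ∥ m = 3f 25 ef 36 36 36 36 ∥ 40 08 b2 d2 57.
Inner hash: sum = 63+37+239+54+54+54+54+64+8+178+210+87 = 1102; mod 256 = 78 → 4e.
Outer input = (K'⊕opad) ∥ inner = 55 4f 85 5c 5c 5c 5c ∥ 4e.
Outer hash (tag): sum = 85+79+133+92+92+92+92+78 = 743; mod 256 = 231 → e7.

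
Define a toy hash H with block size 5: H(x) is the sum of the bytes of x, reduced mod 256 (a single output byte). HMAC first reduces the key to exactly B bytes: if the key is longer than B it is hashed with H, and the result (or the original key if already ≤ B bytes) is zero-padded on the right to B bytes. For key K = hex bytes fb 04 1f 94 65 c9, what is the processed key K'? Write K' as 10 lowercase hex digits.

|K| = 6 > B = 5, so first hash the key.
H(K): sum = 251+4+31+148+101+201 = 736; mod 256 = 224 → e0.
Zero-pad H(K) = e0 to 5 bytes: K' = e0 00 00 00 00.

e000000000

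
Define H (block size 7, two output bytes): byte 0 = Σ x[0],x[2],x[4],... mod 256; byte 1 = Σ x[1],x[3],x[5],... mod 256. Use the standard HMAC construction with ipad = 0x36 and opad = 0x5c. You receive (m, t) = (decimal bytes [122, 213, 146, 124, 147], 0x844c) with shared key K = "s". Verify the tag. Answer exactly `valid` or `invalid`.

valid

Key "s" = 73 is 1 byte ≤ B = 7; zero-pad to 7 bytes: K' = 73 00 00 00 00 00 00.
K' ⊕ ipad = 45 36 36 36 36 36 36; K' ⊕ opad = 2f 5c 5c 5c 5c 5c 5c.
Inner hash: even-index sum = 568 mod 256 = 56; odd-index sum = 577 mod 256 = 65 → 38 41.
Outer hash (recomputed tag): even-index sum = 388 mod 256 = 132; odd-index sum = 332 mod 256 = 76 → 84 4c.
Recomputed tag = 844c; claimed = 844c → match.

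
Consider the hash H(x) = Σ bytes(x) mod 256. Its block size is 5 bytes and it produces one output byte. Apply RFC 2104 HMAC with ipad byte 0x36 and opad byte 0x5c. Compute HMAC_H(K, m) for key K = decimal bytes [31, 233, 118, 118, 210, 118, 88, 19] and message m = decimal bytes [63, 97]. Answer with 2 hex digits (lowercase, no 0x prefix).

Key decimal bytes [31, 233, 118, 118, 210, 118, 88, 19] = 1f e9 76 76 d2 76 58 13 is 8 bytes > B = 5, so hash it first: H(key) = a7, then zero-pad to 5 bytes: K' = a7 00 00 00 00.
K' ⊕ ipad = 91 36 36 36 36.  K' ⊕ opad = fb 5c 5c 5c 5c.
Inner input = (K'⊕ipad) ∥ m = 91 36 36 36 36 ∥ 3f 61.
Inner hash: sum = 145+54+54+54+54+63+97 = 521; mod 256 = 9 → 09.
Outer input = (K'⊕opad) ∥ inner = fb 5c 5c 5c 5c ∥ 09.
Outer hash (tag): sum = 251+92+92+92+92+9 = 628; mod 256 = 116 → 74.

74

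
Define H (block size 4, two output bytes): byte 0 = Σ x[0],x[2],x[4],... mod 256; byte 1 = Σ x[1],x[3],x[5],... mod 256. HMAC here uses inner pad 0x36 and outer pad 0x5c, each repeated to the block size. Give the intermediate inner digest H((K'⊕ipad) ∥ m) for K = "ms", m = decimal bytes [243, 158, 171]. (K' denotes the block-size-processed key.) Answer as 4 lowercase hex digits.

2f19

Key "ms" = 6d 73 is 2 bytes ≤ B = 4; zero-pad to 4 bytes: K' = 6d 73 00 00.
K' ⊕ ipad = 5b 45 36 36.
Inner input = 5b 45 36 36 ∥ f3 9e ab.
Inner hash: even-index sum = 559 mod 256 = 47; odd-index sum = 281 mod 256 = 25 → 2f 19.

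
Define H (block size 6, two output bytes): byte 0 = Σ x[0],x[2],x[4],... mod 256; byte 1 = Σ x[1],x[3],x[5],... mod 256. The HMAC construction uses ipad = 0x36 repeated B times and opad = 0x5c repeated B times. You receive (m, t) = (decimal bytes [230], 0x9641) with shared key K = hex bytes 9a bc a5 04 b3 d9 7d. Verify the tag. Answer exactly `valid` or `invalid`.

Key hex bytes 9a bc a5 04 b3 d9 7d is 7 bytes > B = 6, so hash it first: H(key) = 6f 99, then zero-pad to 6 bytes: K' = 6f 99 00 00 00 00.
K' ⊕ ipad = 59 af 36 36 36 36; K' ⊕ opad = 33 c5 5c 5c 5c 5c.
Inner hash: even-index sum = 427 mod 256 = 171; odd-index sum = 283 mod 256 = 27 → ab 1b.
Outer hash (recomputed tag): even-index sum = 406 mod 256 = 150; odd-index sum = 408 mod 256 = 152 → 96 98.
Recomputed tag = 9698; claimed = 9641 → mismatch.

invalid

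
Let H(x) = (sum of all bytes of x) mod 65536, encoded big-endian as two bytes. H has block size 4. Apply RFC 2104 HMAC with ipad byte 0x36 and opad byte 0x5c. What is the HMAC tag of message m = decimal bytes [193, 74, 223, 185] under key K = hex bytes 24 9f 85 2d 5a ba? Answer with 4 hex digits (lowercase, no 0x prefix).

01f1

Key hex bytes 24 9f 85 2d 5a ba is 6 bytes > B = 4, so hash it first: H(key) = 02 89, then zero-pad to 4 bytes: K' = 02 89 00 00.
K' ⊕ ipad = 34 bf 36 36.  K' ⊕ opad = 5e d5 5c 5c.
Inner input = (K'⊕ipad) ∥ m = 34 bf 36 36 ∥ c1 4a df b9.
Inner hash: sum = 52+191+54+54+193+74+223+185 = 1026 → 04 02.
Outer input = (K'⊕opad) ∥ inner = 5e d5 5c 5c ∥ 04 02.
Outer hash (tag): sum = 94+213+92+92+4+2 = 497 → 01 f1.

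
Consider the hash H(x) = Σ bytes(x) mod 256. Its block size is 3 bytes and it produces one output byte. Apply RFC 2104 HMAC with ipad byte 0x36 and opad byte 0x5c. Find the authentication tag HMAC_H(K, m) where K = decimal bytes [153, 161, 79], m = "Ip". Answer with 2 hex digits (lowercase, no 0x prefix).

4d

Key decimal bytes [153, 161, 79] = 99 a1 4f is exactly B = 3 bytes: K' = 99 a1 4f.
K' ⊕ ipad = af 97 79.  K' ⊕ opad = c5 fd 13.
Inner input = (K'⊕ipad) ∥ m = af 97 79 ∥ 49 70.
Inner hash: sum = 175+151+121+73+112 = 632; mod 256 = 120 → 78.
Outer input = (K'⊕opad) ∥ inner = c5 fd 13 ∥ 78.
Outer hash (tag): sum = 197+253+19+120 = 589; mod 256 = 77 → 4d.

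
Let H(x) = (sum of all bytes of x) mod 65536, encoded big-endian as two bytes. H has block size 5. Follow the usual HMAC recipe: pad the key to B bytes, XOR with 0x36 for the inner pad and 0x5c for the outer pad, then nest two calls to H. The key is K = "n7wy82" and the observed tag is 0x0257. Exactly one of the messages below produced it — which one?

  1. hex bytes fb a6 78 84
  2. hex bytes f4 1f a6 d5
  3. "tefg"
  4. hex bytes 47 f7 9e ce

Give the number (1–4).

1

Key "n7wy82" = 6e 37 77 79 38 32 is 6 bytes > B = 5, so hash it first: H(key) = 01 ff, then zero-pad to 5 bytes: K' = 01 ff 00 00 00.
K' ⊕ ipad = 37 c9 36 36 36; K' ⊕ opad = 5d a3 5c 5c 5c.
m1: inner = H(37 c9 36 36 36 fb a6 78 84) = 04 3f; tag = H(5d a3 5c 5c 5c 04 3f) = 0257 ← matches
m2: inner = H(37 c9 36 36 36 f4 1f a6 d5) = 04 30; tag = H(5d a3 5c 5c 5c 04 30) = 0248
m3: inner = H(37 c9 36 36 36 74 65 66 67) = 03 48; tag = H(5d a3 5c 5c 5c 03 48) = 025f
m4: inner = H(37 c9 36 36 36 47 f7 9e ce) = 04 4c; tag = H(5d a3 5c 5c 5c 04 4c) = 0264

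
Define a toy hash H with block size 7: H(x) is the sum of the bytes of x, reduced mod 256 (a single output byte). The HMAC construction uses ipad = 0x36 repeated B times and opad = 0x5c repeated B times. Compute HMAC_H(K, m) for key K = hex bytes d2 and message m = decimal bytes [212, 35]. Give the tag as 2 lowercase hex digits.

Key hex bytes d2 is 1 byte ≤ B = 7; zero-pad to 7 bytes: K' = d2 00 00 00 00 00 00.
K' ⊕ ipad = e4 36 36 36 36 36 36.  K' ⊕ opad = 8e 5c 5c 5c 5c 5c 5c.
Inner input = (K'⊕ipad) ∥ m = e4 36 36 36 36 36 36 ∥ d4 23.
Inner hash: sum = 228+54+54+54+54+54+54+212+35 = 799; mod 256 = 31 → 1f.
Outer input = (K'⊕opad) ∥ inner = 8e 5c 5c 5c 5c 5c 5c ∥ 1f.
Outer hash (tag): sum = 142+92+92+92+92+92+92+31 = 725; mod 256 = 213 → d5.

d5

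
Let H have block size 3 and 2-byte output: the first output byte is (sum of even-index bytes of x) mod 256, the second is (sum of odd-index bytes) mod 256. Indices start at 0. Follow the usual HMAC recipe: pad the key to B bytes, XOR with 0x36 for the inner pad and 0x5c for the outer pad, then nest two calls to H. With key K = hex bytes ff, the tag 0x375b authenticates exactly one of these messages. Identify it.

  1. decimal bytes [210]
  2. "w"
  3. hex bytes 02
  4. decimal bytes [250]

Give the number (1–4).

Key hex bytes ff is 1 byte ≤ B = 3; zero-pad to 3 bytes: K' = ff 00 00.
K' ⊕ ipad = c9 36 36; K' ⊕ opad = a3 5c 5c.
m1: inner = H(c9 36 36 d2) = ff 08; tag = H(a3 5c 5c ff 08) = 075b
m2: inner = H(c9 36 36 77) = ff ad; tag = H(a3 5c 5c ff ad) = ac5b
m3: inner = H(c9 36 36 02) = ff 38; tag = H(a3 5c 5c ff 38) = 375b ← matches
m4: inner = H(c9 36 36 fa) = ff 30; tag = H(a3 5c 5c ff 30) = 2f5b

3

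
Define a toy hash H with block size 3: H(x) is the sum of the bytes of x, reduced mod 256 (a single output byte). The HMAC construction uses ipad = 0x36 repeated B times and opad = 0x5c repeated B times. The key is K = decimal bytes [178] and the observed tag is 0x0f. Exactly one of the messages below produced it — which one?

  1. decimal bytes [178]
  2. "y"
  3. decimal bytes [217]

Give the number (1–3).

2

Key decimal bytes [178] = b2 is 1 byte ≤ B = 3; zero-pad to 3 bytes: K' = b2 00 00.
K' ⊕ ipad = 84 36 36; K' ⊕ opad = ee 5c 5c.
m1: inner = H(84 36 36 b2) = a2; tag = H(ee 5c 5c a2) = 48
m2: inner = H(84 36 36 79) = 69; tag = H(ee 5c 5c 69) = 0f ← matches
m3: inner = H(84 36 36 d9) = c9; tag = H(ee 5c 5c c9) = 6f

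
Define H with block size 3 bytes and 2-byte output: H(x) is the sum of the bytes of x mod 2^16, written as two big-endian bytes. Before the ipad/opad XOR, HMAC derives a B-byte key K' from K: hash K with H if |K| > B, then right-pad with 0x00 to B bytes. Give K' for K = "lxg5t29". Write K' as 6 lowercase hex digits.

|K| = 7 > B = 3, so first hash the key.
H(K): sum = 108+120+103+53+116+50+57 = 607 → 02 5f.
Zero-pad H(K) = 02 5f to 3 bytes: K' = 02 5f 00.

025f00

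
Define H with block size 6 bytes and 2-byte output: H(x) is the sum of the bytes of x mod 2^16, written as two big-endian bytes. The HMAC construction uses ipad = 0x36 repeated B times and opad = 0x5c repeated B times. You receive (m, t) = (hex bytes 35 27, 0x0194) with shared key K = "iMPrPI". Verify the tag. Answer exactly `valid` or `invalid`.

Key "iMPrPI" = 69 4d 50 72 50 49 is exactly B = 6 bytes: K' = 69 4d 50 72 50 49.
K' ⊕ ipad = 5f 7b 66 44 66 7f; K' ⊕ opad = 35 11 0c 2e 0c 15.
Inner hash: sum = 95+123+102+68+102+127+53+39 = 709 → 02 c5.
Outer hash (recomputed tag): sum = 53+17+12+46+12+21+2+197 = 360 → 01 68.
Recomputed tag = 0168; claimed = 0194 → mismatch.

invalid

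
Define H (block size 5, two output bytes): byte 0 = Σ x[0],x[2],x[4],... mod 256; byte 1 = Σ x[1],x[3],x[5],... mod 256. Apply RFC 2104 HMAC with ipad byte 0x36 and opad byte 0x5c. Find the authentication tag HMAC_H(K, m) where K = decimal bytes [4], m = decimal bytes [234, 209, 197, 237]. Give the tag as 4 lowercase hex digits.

2b14

Key decimal bytes [4] = 04 is 1 byte ≤ B = 5; zero-pad to 5 bytes: K' = 04 00 00 00 00.
K' ⊕ ipad = 32 36 36 36 36.  K' ⊕ opad = 58 5c 5c 5c 5c.
Inner input = (K'⊕ipad) ∥ m = 32 36 36 36 36 ∥ ea d1 c5 ed.
Inner hash: even-index sum = 604 mod 256 = 92; odd-index sum = 539 mod 256 = 27 → 5c 1b.
Outer input = (K'⊕opad) ∥ inner = 58 5c 5c 5c 5c ∥ 5c 1b.
Outer hash (tag): even-index sum = 299 mod 256 = 43; odd-index sum = 276 mod 256 = 20 → 2b 14.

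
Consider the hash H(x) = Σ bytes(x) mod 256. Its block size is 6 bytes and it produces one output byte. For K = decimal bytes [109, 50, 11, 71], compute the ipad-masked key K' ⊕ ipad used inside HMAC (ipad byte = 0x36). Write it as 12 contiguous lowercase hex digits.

Key decimal bytes [109, 50, 11, 71] = 6d 32 0b 47 is 4 bytes ≤ B = 6; zero-pad to 6 bytes: K' = 6d 32 0b 47 00 00.
XOR each byte with 0x36: 6d⊕36=5b, 32⊕36=04, 0b⊕36=3d, 47⊕36=71, 00⊕36=36, 00⊕36=36.

5b043d713636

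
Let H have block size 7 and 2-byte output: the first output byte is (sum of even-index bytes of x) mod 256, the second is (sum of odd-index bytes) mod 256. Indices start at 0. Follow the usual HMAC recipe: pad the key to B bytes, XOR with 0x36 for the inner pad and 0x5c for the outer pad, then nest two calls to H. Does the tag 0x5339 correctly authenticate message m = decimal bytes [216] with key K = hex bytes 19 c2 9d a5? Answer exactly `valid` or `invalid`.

valid

Key hex bytes 19 c2 9d a5 is 4 bytes ≤ B = 7; zero-pad to 7 bytes: K' = 19 c2 9d a5 00 00 00.
K' ⊕ ipad = 2f f4 ab 93 36 36 36; K' ⊕ opad = 45 9e c1 f9 5c 5c 5c.
Inner hash: even-index sum = 326 mod 256 = 70; odd-index sum = 661 mod 256 = 149 → 46 95.
Outer hash (recomputed tag): even-index sum = 595 mod 256 = 83; odd-index sum = 569 mod 256 = 57 → 53 39.
Recomputed tag = 5339; claimed = 5339 → match.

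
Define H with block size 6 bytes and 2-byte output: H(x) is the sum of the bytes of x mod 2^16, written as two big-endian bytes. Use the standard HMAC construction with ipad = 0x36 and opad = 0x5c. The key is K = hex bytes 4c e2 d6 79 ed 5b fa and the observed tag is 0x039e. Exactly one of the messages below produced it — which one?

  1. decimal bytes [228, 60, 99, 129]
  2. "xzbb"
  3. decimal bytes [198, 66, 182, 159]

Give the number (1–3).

Key hex bytes 4c e2 d6 79 ed 5b fa is 7 bytes > B = 6, so hash it first: H(key) = 04 bf, then zero-pad to 6 bytes: K' = 04 bf 00 00 00 00.
K' ⊕ ipad = 32 89 36 36 36 36; K' ⊕ opad = 58 e3 5c 5c 5c 5c.
m1: inner = H(32 89 36 36 36 36 e4 3c 63 81) = 03 97; tag = H(58 e3 5c 5c 5c 5c 03 97) = 0345
m2: inner = H(32 89 36 36 36 36 78 7a 62 62) = 03 49; tag = H(58 e3 5c 5c 5c 5c 03 49) = 02f7
m3: inner = H(32 89 36 36 36 36 c6 42 b6 9f) = 03 f0; tag = H(58 e3 5c 5c 5c 5c 03 f0) = 039e ← matches

3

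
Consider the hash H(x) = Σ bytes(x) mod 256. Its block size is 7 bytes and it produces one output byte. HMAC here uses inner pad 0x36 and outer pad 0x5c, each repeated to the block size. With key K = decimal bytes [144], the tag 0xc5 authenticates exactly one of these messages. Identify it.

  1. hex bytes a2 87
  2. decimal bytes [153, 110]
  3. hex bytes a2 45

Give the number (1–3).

Key decimal bytes [144] = 90 is 1 byte ≤ B = 7; zero-pad to 7 bytes: K' = 90 00 00 00 00 00 00.
K' ⊕ ipad = a6 36 36 36 36 36 36; K' ⊕ opad = cc 5c 5c 5c 5c 5c 5c.
m1: inner = H(a6 36 36 36 36 36 36 a2 87) = 13; tag = H(cc 5c 5c 5c 5c 5c 5c 13) = 07
m2: inner = H(a6 36 36 36 36 36 36 99 6e) = f1; tag = H(cc 5c 5c 5c 5c 5c 5c f1) = e5
m3: inner = H(a6 36 36 36 36 36 36 a2 45) = d1; tag = H(cc 5c 5c 5c 5c 5c 5c d1) = c5 ← matches

3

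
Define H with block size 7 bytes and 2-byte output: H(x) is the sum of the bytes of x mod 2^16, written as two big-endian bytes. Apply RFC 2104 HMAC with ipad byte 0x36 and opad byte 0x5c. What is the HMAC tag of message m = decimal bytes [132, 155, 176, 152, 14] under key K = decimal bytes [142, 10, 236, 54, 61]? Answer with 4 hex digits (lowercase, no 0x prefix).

0419

Key decimal bytes [142, 10, 236, 54, 61] = 8e 0a ec 36 3d is 5 bytes ≤ B = 7; zero-pad to 7 bytes: K' = 8e 0a ec 36 3d 00 00.
K' ⊕ ipad = b8 3c da 00 0b 36 36.  K' ⊕ opad = d2 56 b0 6a 61 5c 5c.
Inner input = (K'⊕ipad) ∥ m = b8 3c da 00 0b 36 36 ∥ 84 9b b0 98 0e.
Inner hash: sum = 184+60+218+0+11+54+54+132+155+176+152+14 = 1210 → 04 ba.
Outer input = (K'⊕opad) ∥ inner = d2 56 b0 6a 61 5c 5c ∥ 04 ba.
Outer hash (tag): sum = 210+86+176+106+97+92+92+4+186 = 1049 → 04 19.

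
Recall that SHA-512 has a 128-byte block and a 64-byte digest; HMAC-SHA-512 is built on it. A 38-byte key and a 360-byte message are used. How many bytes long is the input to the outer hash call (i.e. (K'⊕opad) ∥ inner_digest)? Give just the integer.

Key is 38 ≤ 128 bytes, zero-padded: |K'| = 128.
Outer input = (K'⊕opad) ∥ H(inner) → 128 + 64 = 192 bytes.

192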